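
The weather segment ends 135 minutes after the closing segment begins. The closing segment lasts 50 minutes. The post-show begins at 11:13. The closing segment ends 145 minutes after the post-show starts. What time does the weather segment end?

15:03

The closing segment ends at 11:13 + 145 min = 13:38.
The closing segment starts at 13:38 − 50 min = 12:48.
The weather segment ends at 12:48 + 135 min = 15:03.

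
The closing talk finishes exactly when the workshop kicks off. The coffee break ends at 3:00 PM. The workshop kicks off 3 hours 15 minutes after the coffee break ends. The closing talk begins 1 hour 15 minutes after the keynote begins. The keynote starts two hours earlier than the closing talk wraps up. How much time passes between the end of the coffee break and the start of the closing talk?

The workshop starts at 3:00 PM + 195 min = 6:15 PM.
So the closing talk ends at 6:15 PM.
The keynote starts at 6:15 PM − 120 min = 4:15 PM.
The closing talk starts at 4:15 PM + 75 min = 5:30 PM.
From 3:00 PM to 5:30 PM is 2 hours 30 minutes.

2 hours 30 minutes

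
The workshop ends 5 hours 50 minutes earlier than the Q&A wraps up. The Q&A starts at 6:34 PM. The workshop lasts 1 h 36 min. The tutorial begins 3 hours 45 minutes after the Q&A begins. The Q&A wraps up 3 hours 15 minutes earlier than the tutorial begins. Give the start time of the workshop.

11:38 AM

The tutorial starts at 6:34 PM + 225 min = 10:19 PM.
The Q&A ends at 10:19 PM − 195 min = 7:04 PM.
The workshop ends at 7:04 PM − 350 min = 1:14 PM.
The workshop starts at 1:14 PM − 96 min = 11:38 AM.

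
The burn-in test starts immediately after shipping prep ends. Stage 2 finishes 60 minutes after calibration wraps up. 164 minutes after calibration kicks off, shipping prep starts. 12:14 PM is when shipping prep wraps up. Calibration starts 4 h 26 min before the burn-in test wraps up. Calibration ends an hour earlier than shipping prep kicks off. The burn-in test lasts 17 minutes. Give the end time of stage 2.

10:49 AM

The burn-in test starts at 12:14 PM.
The burn-in test ends at 12:14 PM + 17 min = 12:31 PM.
Calibration starts at 12:31 PM − 266 min = 8:05 AM.
Shipping prep starts at 8:05 AM + 164 min = 10:49 AM.
Calibration ends at 10:49 AM − 60 min = 9:49 AM.
Stage 2 ends at 9:49 AM + 60 min = 10:49 AM.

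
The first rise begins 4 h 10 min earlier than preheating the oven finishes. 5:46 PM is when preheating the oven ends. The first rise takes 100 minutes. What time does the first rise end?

3:16 PM

The first rise starts at 5:46 PM − 250 min = 1:36 PM.
The first rise ends at 1:36 PM + 100 min = 3:16 PM.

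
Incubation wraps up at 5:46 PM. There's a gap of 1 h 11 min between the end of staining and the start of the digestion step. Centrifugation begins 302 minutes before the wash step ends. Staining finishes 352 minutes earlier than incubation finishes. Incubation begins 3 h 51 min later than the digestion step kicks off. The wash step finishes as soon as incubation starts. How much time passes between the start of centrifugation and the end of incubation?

5 h 52 min

Staining ends at 5:46 PM − 352 min = 11:54 AM.
The digestion step starts at 11:54 AM + 71 min = 1:05 PM.
Incubation starts at 1:05 PM + 231 min = 4:56 PM.
So the wash step ends at 4:56 PM.
Centrifugation starts at 4:56 PM − 302 min = 11:54 AM.
From 11:54 AM to 5:46 PM is 5 h 52 min.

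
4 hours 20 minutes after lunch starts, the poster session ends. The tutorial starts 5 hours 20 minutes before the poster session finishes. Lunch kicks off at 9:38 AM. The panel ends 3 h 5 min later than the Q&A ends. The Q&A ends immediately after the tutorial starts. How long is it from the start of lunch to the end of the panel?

The poster session ends at 9:38 AM + 260 min = 1:58 PM.
The tutorial starts at 1:58 PM − 320 min = 8:38 AM.
So the Q&A ends at 8:38 AM.
The panel ends at 8:38 AM + 185 min = 11:43 AM.
From 9:38 AM to 11:43 AM is 125 minutes.

125 minutes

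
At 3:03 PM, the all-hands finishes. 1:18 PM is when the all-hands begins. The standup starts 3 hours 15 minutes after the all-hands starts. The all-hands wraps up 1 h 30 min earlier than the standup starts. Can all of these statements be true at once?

The standup starts at 1:18 PM + 195 min = 4:33 PM.
The all-hands ends at 4:33 PM − 90 min = 3:03 PM.
That matches the stated 3:03 PM, so the schedule is consistent.

Yes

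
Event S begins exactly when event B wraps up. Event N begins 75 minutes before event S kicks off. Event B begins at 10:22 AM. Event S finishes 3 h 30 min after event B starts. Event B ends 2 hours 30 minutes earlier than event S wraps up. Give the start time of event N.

10:07 AM

Event S ends at 10:22 AM + 210 min = 1:52 PM.
Event B ends at 1:52 PM − 150 min = 11:22 AM.
So event S starts at 11:22 AM.
Event N starts at 11:22 AM − 75 min = 10:07 AM.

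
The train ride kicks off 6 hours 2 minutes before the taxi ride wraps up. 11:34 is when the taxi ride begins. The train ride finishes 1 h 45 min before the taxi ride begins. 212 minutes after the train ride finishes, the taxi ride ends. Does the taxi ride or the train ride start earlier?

the train ride

The train ride ends at 11:34 − 105 min = 09:49.
The taxi ride ends at 09:49 + 212 min = 13:21.
The train ride starts at 13:21 − 362 min = 07:19.
The taxi ride starts at 11:34 and the train ride starts at 07:19, so the train ride is first.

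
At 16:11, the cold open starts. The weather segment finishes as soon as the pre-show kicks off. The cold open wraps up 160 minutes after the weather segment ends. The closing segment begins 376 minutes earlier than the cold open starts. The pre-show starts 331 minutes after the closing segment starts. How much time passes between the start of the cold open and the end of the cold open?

The closing segment starts at 16:11 − 376 min = 09:55.
The pre-show starts at 09:55 + 331 min = 15:26.
So the weather segment ends at 15:26.
The cold open ends at 15:26 + 160 min = 18:06.
From 16:11 to 18:06 is 1 hour 55 minutes.

1 hour 55 minutes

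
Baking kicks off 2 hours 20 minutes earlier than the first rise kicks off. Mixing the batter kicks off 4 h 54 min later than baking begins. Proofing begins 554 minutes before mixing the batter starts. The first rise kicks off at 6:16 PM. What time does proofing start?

Baking starts at 6:16 PM − 140 min = 3:56 PM.
Mixing the batter starts at 3:56 PM + 294 min = 8:50 PM.
Proofing starts at 8:50 PM − 554 min = 11:36 AM.

11:36 AM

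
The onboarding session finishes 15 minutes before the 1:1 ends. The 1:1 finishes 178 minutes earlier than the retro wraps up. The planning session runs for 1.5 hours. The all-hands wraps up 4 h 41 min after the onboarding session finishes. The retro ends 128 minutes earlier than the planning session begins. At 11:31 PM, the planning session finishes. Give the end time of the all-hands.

9:21 PM

The planning session starts at 11:31 PM − 90 min = 10:01 PM.
The retro ends at 10:01 PM − 128 min = 7:53 PM.
The 1:1 ends at 7:53 PM − 178 min = 4:55 PM.
The onboarding session ends at 4:55 PM − 15 min = 4:40 PM.
The all-hands ends at 4:40 PM + 281 min = 9:21 PM.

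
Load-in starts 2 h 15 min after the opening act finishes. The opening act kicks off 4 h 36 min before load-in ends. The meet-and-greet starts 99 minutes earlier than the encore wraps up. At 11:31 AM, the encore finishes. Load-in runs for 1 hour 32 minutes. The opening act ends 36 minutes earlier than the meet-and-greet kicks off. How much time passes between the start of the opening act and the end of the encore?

The meet-and-greet starts at 11:31 AM − 99 min = 9:52 AM.
The opening act ends at 9:52 AM − 36 min = 9:16 AM.
Load-in starts at 9:16 AM + 135 min = 11:31 AM.
Load-in ends at 11:31 AM + 92 min = 1:03 PM.
The opening act starts at 1:03 PM − 276 min = 8:27 AM.
From 8:27 AM to 11:31 AM is 3 hours 4 minutes.

3 hours 4 minutes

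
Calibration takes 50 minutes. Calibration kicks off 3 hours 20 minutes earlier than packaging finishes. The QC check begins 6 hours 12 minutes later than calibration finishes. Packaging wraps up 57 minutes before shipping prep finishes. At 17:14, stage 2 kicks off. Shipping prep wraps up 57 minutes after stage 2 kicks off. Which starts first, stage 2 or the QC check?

Shipping prep ends at 17:14 + 57 min = 18:11.
Packaging ends at 18:11 − 57 min = 17:14.
Calibration starts at 17:14 − 200 min = 13:54.
Calibration ends at 13:54 + 50 min = 14:44.
The QC check starts at 14:44 + 372 min = 20:56.
Stage 2 starts at 17:14 and the QC check starts at 20:56, so stage 2 is first.

stage 2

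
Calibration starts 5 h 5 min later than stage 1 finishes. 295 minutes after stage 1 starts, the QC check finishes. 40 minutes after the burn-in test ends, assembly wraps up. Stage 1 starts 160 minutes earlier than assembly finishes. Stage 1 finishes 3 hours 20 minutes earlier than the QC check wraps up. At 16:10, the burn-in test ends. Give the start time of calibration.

20:50

Assembly ends at 16:10 + 40 min = 16:50.
Stage 1 starts at 16:50 − 160 min = 14:10.
The QC check ends at 14:10 + 295 min = 19:05.
Stage 1 ends at 19:05 − 200 min = 15:45.
Calibration starts at 15:45 + 305 min = 20:50.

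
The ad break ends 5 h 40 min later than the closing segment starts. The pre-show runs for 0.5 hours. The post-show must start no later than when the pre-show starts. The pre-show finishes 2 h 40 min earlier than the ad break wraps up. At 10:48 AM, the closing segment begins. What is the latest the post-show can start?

The ad break ends at 10:48 AM + 340 min = 4:28 PM.
The pre-show ends at 4:28 PM − 160 min = 1:48 PM.
The pre-show starts at 1:48 PM − 30 min = 1:18 PM.
The post-show is bounded by the pre-show, so the latest it can start is 1:18 PM.

1:18 PM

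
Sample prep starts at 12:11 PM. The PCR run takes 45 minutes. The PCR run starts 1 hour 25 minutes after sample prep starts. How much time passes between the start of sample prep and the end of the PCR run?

The PCR run starts at 12:11 PM + 85 min = 1:36 PM.
The PCR run ends at 1:36 PM + 45 min = 2:21 PM.
From 12:11 PM to 2:21 PM is 2 h 10 min.

2 h 10 min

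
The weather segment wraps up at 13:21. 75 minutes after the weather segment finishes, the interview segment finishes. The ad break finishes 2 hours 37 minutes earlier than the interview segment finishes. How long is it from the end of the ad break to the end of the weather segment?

1 h 22 min

The interview segment ends at 13:21 + 75 min = 14:36.
The ad break ends at 14:36 − 157 min = 11:59.
From 11:59 to 13:21 is 1 h 22 min.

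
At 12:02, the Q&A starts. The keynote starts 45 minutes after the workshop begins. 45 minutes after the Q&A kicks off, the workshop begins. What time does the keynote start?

13:32

The workshop starts at 12:02 + 45 min = 12:47.
The keynote starts at 12:47 + 45 min = 13:32.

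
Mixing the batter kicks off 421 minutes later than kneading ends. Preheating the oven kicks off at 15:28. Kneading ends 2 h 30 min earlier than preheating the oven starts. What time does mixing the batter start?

Kneading ends at 15:28 − 150 min = 12:58.
Mixing the batter starts at 12:58 + 421 min = 19:59.

19:59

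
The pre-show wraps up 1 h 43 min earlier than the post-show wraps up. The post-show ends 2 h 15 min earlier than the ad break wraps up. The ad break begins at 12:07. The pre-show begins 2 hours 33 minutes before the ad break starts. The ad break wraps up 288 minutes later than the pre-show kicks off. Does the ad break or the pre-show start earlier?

the pre-show

The pre-show starts at 12:07 − 153 min = 09:34.
The ad break starts at 12:07 and the pre-show starts at 09:34, so the pre-show is first.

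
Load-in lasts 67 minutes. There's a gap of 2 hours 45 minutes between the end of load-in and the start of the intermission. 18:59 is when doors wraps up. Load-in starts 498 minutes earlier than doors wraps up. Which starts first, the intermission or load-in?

Load-in starts at 18:59 − 498 min = 10:41.
Load-in ends at 10:41 + 67 min = 11:48.
The intermission starts at 11:48 + 165 min = 14:33.
The intermission starts at 14:33 and load-in starts at 10:41, so load-in is first.

load-in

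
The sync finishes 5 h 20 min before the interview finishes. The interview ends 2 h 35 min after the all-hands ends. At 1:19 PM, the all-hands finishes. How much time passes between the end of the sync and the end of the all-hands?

2 hours 45 minutes

The interview ends at 1:19 PM + 155 min = 3:54 PM.
The sync ends at 3:54 PM − 320 min = 10:34 AM.
From 10:34 AM to 1:19 PM is 2 hours 45 minutes.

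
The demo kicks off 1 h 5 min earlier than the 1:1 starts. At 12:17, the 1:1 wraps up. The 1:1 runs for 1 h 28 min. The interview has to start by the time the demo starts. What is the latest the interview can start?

09:44

The 1:1 starts at 12:17 − 88 min = 10:49.
The demo starts at 10:49 − 65 min = 09:44.
The interview is bounded by the demo, so the latest it can start is 09:44.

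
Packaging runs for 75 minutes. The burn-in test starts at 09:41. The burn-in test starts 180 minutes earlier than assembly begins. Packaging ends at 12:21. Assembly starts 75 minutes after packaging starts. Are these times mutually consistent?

Packaging starts at 12:21 − 75 min = 11:06.
Assembly starts at 11:06 + 75 min = 12:21.
The burn-in test starts at 12:21 − 180 min = 09:21.
But the burn-in test is also said to start at 09:41 — a 20-minute conflict.

No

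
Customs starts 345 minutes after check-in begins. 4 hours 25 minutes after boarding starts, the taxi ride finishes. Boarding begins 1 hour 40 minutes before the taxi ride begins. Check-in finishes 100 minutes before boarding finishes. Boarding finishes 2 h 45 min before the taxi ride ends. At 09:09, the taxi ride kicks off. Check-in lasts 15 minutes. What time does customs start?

Boarding starts at 09:09 − 100 min = 07:29.
The taxi ride ends at 07:29 + 265 min = 11:54.
Boarding ends at 11:54 − 165 min = 09:09.
Check-in ends at 09:09 − 100 min = 07:29.
Check-in starts at 07:29 − 15 min = 07:14.
Customs starts at 07:14 + 345 min = 12:59.

12:59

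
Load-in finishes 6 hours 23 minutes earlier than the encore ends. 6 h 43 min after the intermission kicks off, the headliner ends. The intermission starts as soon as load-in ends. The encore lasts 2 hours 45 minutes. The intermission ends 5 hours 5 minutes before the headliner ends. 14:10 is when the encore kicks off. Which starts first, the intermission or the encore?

the intermission

The encore ends at 14:10 + 165 min = 16:55.
Load-in ends at 16:55 − 383 min = 10:32.
So the intermission starts at 10:32.
The intermission starts at 10:32 and the encore starts at 14:10, so the intermission is first.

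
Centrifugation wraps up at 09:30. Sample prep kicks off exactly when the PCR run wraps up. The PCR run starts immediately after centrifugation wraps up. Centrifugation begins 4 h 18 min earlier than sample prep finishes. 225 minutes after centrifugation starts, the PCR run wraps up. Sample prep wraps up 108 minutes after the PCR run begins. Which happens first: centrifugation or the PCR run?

centrifugation

The PCR run starts at 09:30.
Sample prep ends at 09:30 + 108 min = 11:18.
Centrifugation starts at 11:18 − 258 min = 07:00.
Centrifugation starts at 07:00 and the PCR run starts at 09:30, so centrifugation is first.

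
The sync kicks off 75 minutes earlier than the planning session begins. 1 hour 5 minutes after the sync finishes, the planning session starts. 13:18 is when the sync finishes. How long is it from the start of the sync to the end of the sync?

10 minutes

The planning session starts at 13:18 + 65 min = 14:23.
The sync starts at 14:23 − 75 min = 13:08.
From 13:08 to 13:18 is 10 minutes.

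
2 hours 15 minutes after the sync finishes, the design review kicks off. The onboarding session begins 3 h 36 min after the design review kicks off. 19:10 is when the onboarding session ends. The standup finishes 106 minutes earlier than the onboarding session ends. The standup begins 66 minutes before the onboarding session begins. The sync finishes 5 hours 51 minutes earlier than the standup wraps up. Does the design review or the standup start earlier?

The standup ends at 19:10 − 106 min = 17:24.
The sync ends at 17:24 − 351 min = 11:33.
The design review starts at 11:33 + 135 min = 13:48.
The onboarding session starts at 13:48 + 216 min = 17:24.
The standup starts at 17:24 − 66 min = 16:18.
The design review starts at 13:48 and the standup starts at 16:18, so the design review is first.

the design review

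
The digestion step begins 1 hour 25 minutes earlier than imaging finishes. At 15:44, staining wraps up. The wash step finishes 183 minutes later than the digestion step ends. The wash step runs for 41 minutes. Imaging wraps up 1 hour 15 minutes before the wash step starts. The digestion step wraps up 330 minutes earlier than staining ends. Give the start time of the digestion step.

09:56

The digestion step ends at 15:44 − 330 min = 10:14.
The wash step ends at 10:14 + 183 min = 13:17.
The wash step starts at 13:17 − 41 min = 12:36.
Imaging ends at 12:36 − 75 min = 11:21.
The digestion step starts at 11:21 − 85 min = 09:56.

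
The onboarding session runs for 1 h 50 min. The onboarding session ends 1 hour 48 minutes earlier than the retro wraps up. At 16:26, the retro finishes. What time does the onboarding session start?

The onboarding session ends at 16:26 − 108 min = 14:38.
The onboarding session starts at 14:38 − 110 min = 12:48.

12:48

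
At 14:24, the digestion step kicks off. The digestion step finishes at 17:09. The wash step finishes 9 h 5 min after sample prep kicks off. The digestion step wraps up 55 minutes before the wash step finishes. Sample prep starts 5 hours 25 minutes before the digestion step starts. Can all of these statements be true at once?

Yes

Sample prep starts at 14:24 − 325 min = 08:59.
The wash step ends at 08:59 + 545 min = 18:04.
The digestion step ends at 18:04 − 55 min = 17:09.
That matches the stated 17:09, so the schedule is consistent.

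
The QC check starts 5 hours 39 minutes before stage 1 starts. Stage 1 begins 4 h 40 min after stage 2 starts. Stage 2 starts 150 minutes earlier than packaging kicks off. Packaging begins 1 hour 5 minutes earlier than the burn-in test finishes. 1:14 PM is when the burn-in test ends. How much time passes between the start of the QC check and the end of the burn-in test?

4 h 34 min

Packaging starts at 1:14 PM − 65 min = 12:09 PM.
Stage 2 starts at 12:09 PM − 150 min = 9:39 AM.
Stage 1 starts at 9:39 AM + 280 min = 2:19 PM.
The QC check starts at 2:19 PM − 339 min = 8:40 AM.
From 8:40 AM to 1:14 PM is 4 h 34 min.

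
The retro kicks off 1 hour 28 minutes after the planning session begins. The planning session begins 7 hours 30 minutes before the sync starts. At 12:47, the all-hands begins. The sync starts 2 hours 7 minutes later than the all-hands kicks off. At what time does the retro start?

The sync starts at 12:47 + 127 min = 14:54.
The planning session starts at 14:54 − 450 min = 07:24.
The retro starts at 07:24 + 88 min = 08:52.

08:52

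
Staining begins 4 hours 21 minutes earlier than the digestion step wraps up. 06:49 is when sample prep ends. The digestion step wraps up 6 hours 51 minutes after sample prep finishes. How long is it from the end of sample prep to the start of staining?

2 h 30 min

The digestion step ends at 06:49 + 411 min = 13:40.
Staining starts at 13:40 − 261 min = 09:19.
From 06:49 to 09:19 is 2 h 30 min.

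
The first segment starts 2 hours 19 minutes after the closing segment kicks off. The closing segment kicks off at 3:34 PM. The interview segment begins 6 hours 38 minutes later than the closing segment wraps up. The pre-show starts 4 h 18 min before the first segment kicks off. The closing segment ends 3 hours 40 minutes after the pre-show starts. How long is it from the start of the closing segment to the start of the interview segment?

499 minutes

The first segment starts at 3:34 PM + 139 min = 5:53 PM.
The pre-show starts at 5:53 PM − 258 min = 1:35 PM.
The closing segment ends at 1:35 PM + 220 min = 5:15 PM.
The interview segment starts at 5:15 PM + 398 min = 11:53 PM.
From 3:34 PM to 11:53 PM is 499 minutes.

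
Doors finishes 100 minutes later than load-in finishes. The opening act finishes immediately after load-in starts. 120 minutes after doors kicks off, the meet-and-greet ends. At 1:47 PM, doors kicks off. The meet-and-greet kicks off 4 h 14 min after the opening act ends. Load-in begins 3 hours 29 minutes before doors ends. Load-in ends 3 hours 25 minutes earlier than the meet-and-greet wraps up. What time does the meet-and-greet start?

2:47 PM

The meet-and-greet ends at 1:47 PM + 120 min = 3:47 PM.
Load-in ends at 3:47 PM − 205 min = 12:22 PM.
Doors ends at 12:22 PM + 100 min = 2:02 PM.
Load-in starts at 2:02 PM − 209 min = 10:33 AM.
So the opening act ends at 10:33 AM.
The meet-and-greet starts at 10:33 AM + 254 min = 2:47 PM.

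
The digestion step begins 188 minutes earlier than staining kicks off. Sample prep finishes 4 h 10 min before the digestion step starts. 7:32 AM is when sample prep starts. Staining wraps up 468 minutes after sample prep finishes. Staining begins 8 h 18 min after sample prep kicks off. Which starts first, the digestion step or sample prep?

Staining starts at 7:32 AM + 498 min = 3:50 PM.
The digestion step starts at 3:50 PM − 188 min = 12:42 PM.
The digestion step starts at 12:42 PM and sample prep starts at 7:32 AM, so sample prep is first.

sample prep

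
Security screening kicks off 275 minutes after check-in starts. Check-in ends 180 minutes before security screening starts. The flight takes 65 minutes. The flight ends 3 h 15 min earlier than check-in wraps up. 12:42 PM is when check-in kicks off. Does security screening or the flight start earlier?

the flight

Security screening starts at 12:42 PM + 275 min = 5:17 PM.
Check-in ends at 5:17 PM − 180 min = 2:17 PM.
The flight ends at 2:17 PM − 195 min = 11:02 AM.
The flight starts at 11:02 AM − 65 min = 9:57 AM.
Security screening starts at 5:17 PM and the flight starts at 9:57 AM, so the flight is first.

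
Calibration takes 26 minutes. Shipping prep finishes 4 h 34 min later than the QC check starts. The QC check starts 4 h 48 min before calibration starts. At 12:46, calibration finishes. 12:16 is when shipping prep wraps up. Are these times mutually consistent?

No

Calibration starts at 12:46 − 26 min = 12:20.
The QC check starts at 12:20 − 288 min = 07:32.
Shipping prep ends at 07:32 + 274 min = 12:06.
But shipping prep is also said to end at 12:16 — a 10-minute conflict.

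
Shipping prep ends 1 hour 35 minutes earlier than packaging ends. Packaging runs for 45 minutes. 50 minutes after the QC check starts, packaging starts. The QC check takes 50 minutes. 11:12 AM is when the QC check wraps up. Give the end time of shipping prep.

10:22 AM

The QC check starts at 11:12 AM − 50 min = 10:22 AM.
Packaging starts at 10:22 AM + 50 min = 11:12 AM.
Packaging ends at 11:12 AM + 45 min = 11:57 AM.
Shipping prep ends at 11:57 AM − 95 min = 10:22 AM.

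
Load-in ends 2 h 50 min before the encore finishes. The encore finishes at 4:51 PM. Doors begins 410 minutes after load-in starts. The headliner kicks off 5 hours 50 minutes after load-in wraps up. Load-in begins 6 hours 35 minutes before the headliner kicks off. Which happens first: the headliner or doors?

Load-in ends at 4:51 PM − 170 min = 2:01 PM.
The headliner starts at 2:01 PM + 350 min = 7:51 PM.
Load-in starts at 7:51 PM − 395 min = 1:16 PM.
Doors starts at 1:16 PM + 410 min = 8:06 PM.
The headliner starts at 7:51 PM and doors starts at 8:06 PM, so the headliner is first.

the headliner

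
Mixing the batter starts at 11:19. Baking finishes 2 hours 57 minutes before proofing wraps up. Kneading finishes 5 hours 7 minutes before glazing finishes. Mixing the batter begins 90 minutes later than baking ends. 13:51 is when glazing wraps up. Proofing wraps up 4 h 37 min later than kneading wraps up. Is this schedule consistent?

Kneading ends at 13:51 − 307 min = 08:44.
Proofing ends at 08:44 + 277 min = 13:21.
Baking ends at 13:21 − 177 min = 10:24.
Mixing the batter starts at 10:24 + 90 min = 11:54.
But mixing the batter is also said to start at 11:19 — a 35-minute conflict.

No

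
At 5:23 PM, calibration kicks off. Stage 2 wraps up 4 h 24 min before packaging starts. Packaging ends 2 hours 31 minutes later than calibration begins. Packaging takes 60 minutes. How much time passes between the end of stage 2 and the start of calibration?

Packaging ends at 5:23 PM + 151 min = 7:54 PM.
Packaging starts at 7:54 PM − 60 min = 6:54 PM.
Stage 2 ends at 6:54 PM − 264 min = 2:30 PM.
From 2:30 PM to 5:23 PM is 2 hours 53 minutes.

2 hours 53 minutes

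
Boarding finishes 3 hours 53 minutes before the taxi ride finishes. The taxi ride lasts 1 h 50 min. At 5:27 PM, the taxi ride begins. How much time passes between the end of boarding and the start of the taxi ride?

The taxi ride ends at 5:27 PM + 110 min = 7:17 PM.
Boarding ends at 7:17 PM − 233 min = 3:24 PM.
From 3:24 PM to 5:27 PM is 2 h 3 min.

2 h 3 min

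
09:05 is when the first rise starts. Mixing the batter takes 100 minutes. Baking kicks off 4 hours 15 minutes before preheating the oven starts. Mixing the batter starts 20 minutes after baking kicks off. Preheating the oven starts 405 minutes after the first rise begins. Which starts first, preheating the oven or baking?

baking

Preheating the oven starts at 09:05 + 405 min = 15:50.
Baking starts at 15:50 − 255 min = 11:35.
Preheating the oven starts at 15:50 and baking starts at 11:35, so baking is first.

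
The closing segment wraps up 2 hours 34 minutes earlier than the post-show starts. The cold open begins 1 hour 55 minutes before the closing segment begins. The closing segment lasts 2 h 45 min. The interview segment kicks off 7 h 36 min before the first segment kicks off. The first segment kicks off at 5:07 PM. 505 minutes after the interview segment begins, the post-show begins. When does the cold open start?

10:42 AM

The interview segment starts at 5:07 PM − 456 min = 9:31 AM.
The post-show starts at 9:31 AM + 505 min = 5:56 PM.
The closing segment ends at 5:56 PM − 154 min = 3:22 PM.
The closing segment starts at 3:22 PM − 165 min = 12:37 PM.
The cold open starts at 12:37 PM − 115 min = 10:42 AM.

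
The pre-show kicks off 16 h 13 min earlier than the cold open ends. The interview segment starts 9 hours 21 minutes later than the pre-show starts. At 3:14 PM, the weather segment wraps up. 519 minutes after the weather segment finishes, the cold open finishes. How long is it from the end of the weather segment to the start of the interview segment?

1 hour 47 minutes

The cold open ends at 3:14 PM + 519 min = 11:53 PM.
The pre-show starts at 11:53 PM − 973 min = 7:40 AM.
The interview segment starts at 7:40 AM + 561 min = 5:01 PM.
From 3:14 PM to 5:01 PM is 1 hour 47 minutes.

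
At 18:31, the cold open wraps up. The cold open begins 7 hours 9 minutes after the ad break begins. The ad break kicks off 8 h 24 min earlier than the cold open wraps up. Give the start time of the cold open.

17:16

The ad break starts at 18:31 − 504 min = 10:07.
The cold open starts at 10:07 + 429 min = 17:16.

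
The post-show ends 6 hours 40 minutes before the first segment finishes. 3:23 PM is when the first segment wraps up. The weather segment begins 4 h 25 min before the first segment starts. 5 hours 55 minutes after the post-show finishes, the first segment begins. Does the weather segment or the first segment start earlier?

The post-show ends at 3:23 PM − 400 min = 8:43 AM.
The first segment starts at 8:43 AM + 355 min = 2:38 PM.
The weather segment starts at 2:38 PM − 265 min = 10:13 AM.
The weather segment starts at 10:13 AM and the first segment starts at 2:38 PM, so the weather segment is first.

the weather segment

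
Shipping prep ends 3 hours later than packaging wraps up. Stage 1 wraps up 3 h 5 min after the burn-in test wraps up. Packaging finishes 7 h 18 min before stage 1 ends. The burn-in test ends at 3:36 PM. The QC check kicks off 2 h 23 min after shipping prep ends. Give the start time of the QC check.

4:46 PM

Stage 1 ends at 3:36 PM + 185 min = 6:41 PM.
Packaging ends at 6:41 PM − 438 min = 11:23 AM.
Shipping prep ends at 11:23 AM + 180 min = 2:23 PM.
The QC check starts at 2:23 PM + 143 min = 4:46 PM.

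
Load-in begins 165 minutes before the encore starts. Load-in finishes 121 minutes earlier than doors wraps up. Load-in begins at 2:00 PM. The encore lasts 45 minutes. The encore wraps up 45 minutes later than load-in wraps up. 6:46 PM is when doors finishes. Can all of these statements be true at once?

Load-in ends at 6:46 PM − 121 min = 4:45 PM.
The encore ends at 4:45 PM + 45 min = 5:30 PM.
The encore starts at 5:30 PM − 45 min = 4:45 PM.
Load-in starts at 4:45 PM − 165 min = 2:00 PM.
That matches the stated 2:00 PM, so the schedule is consistent.

Yes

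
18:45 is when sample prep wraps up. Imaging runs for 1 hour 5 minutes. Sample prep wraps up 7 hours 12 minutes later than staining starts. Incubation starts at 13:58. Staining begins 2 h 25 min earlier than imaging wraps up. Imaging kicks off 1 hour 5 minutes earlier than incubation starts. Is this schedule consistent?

Yes

Imaging starts at 13:58 − 65 min = 12:53.
Imaging ends at 12:53 + 65 min = 13:58.
Staining starts at 13:58 − 145 min = 11:33.
Sample prep ends at 11:33 + 432 min = 18:45.
That matches the stated 18:45, so the schedule is consistent.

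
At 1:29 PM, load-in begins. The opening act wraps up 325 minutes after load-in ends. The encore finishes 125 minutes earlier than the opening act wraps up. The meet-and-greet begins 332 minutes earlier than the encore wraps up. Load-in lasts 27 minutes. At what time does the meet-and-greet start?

Load-in ends at 1:29 PM + 27 min = 1:56 PM.
The opening act ends at 1:56 PM + 325 min = 7:21 PM.
The encore ends at 7:21 PM − 125 min = 5:16 PM.
The meet-and-greet starts at 5:16 PM − 332 min = 11:44 AM.

11:44 AM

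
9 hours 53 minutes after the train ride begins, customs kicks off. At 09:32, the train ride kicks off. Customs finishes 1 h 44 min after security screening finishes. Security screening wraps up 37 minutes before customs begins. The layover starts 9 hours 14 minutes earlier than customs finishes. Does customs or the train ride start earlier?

Customs starts at 09:32 + 593 min = 19:25.
Customs starts at 19:25 and the train ride starts at 09:32, so the train ride is first.

the train ride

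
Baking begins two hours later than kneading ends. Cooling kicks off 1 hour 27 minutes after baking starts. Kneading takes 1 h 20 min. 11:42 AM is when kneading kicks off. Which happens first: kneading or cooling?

kneading

Kneading ends at 11:42 AM + 80 min = 1:02 PM.
Baking starts at 1:02 PM + 120 min = 3:02 PM.
Cooling starts at 3:02 PM + 87 min = 4:29 PM.
Kneading starts at 11:42 AM and cooling starts at 4:29 PM, so kneading is first.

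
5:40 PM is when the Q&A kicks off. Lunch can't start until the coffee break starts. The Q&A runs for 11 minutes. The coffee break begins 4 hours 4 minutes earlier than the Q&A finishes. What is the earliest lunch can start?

The Q&A ends at 5:40 PM + 11 min = 5:51 PM.
The coffee break starts at 5:51 PM − 244 min = 1:47 PM.
Lunch is bounded by the coffee break, so the earliest it can start is 1:47 PM.

1:47 PM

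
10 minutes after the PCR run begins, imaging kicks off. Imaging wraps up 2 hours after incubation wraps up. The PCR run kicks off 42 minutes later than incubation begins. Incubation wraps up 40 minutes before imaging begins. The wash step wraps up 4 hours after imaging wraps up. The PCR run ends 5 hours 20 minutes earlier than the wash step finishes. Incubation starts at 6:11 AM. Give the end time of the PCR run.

7:03 AM

The PCR run starts at 6:11 AM + 42 min = 6:53 AM.
Imaging starts at 6:53 AM + 10 min = 7:03 AM.
Incubation ends at 7:03 AM − 40 min = 6:23 AM.
Imaging ends at 6:23 AM + 120 min = 8:23 AM.
The wash step ends at 8:23 AM + 240 min = 12:23 PM.
The PCR run ends at 12:23 PM − 320 min = 7:03 AM.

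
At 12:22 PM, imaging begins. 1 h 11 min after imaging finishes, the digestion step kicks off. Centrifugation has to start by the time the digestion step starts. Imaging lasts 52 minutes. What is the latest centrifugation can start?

2:25 PM

Imaging ends at 12:22 PM + 52 min = 1:14 PM.
The digestion step starts at 1:14 PM + 71 min = 2:25 PM.
Centrifugation is bounded by the digestion step, so the latest it can start is 2:25 PM.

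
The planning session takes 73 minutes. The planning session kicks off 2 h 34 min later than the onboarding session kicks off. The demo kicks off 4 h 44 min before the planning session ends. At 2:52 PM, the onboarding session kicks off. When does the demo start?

1:55 PM

The planning session starts at 2:52 PM + 154 min = 5:26 PM.
The planning session ends at 5:26 PM + 73 min = 6:39 PM.
The demo starts at 6:39 PM − 284 min = 1:55 PM.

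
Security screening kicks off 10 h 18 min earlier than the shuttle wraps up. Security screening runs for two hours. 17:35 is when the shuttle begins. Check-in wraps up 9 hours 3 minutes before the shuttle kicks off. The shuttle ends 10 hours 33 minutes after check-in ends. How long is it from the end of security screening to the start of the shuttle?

Check-in ends at 17:35 − 543 min = 08:32.
The shuttle ends at 08:32 + 633 min = 19:05.
Security screening starts at 19:05 − 618 min = 08:47.
Security screening ends at 08:47 + 120 min = 10:47.
From 10:47 to 17:35 is 6 h 48 min.

6 h 48 min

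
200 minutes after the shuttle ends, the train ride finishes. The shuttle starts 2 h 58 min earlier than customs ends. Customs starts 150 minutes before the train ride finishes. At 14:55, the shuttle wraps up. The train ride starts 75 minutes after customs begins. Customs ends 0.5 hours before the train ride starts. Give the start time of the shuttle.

The train ride ends at 14:55 + 200 min = 18:15.
Customs starts at 18:15 − 150 min = 15:45.
The train ride starts at 15:45 + 75 min = 17:00.
Customs ends at 17:00 − 30 min = 16:30.
The shuttle starts at 16:30 − 178 min = 13:32.

13:32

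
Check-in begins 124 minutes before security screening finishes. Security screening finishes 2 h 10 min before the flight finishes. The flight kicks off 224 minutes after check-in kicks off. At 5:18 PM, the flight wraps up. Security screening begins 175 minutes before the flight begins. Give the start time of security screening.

1:53 PM

Security screening ends at 5:18 PM − 130 min = 3:08 PM.
Check-in starts at 3:08 PM − 124 min = 1:04 PM.
The flight starts at 1:04 PM + 224 min = 4:48 PM.
Security screening starts at 4:48 PM − 175 min = 1:53 PM.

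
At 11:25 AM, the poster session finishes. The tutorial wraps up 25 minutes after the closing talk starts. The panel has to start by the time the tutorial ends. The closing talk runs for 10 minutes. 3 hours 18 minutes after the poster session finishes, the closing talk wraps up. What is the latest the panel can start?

The closing talk ends at 11:25 AM + 198 min = 2:43 PM.
The closing talk starts at 2:43 PM − 10 min = 2:33 PM.
The tutorial ends at 2:33 PM + 25 min = 2:58 PM.
The panel is bounded by the tutorial, so the latest it can start is 2:58 PM.

2:58 PM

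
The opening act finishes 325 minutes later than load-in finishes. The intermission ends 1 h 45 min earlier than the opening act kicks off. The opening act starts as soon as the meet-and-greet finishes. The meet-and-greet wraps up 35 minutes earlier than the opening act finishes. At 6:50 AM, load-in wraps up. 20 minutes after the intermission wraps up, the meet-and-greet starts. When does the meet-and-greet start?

10:15 AM

The opening act ends at 6:50 AM + 325 min = 12:15 PM.
The meet-and-greet ends at 12:15 PM − 35 min = 11:40 AM.
So the opening act starts at 11:40 AM.
The intermission ends at 11:40 AM − 105 min = 9:55 AM.
The meet-and-greet starts at 9:55 AM + 20 min = 10:15 AM.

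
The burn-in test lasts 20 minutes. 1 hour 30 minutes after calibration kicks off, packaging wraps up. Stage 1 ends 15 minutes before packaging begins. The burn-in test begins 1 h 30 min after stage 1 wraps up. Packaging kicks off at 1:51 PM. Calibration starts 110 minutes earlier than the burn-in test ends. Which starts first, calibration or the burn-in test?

calibration

Stage 1 ends at 1:51 PM − 15 min = 1:36 PM.
The burn-in test starts at 1:36 PM + 90 min = 3:06 PM.
The burn-in test ends at 3:06 PM + 20 min = 3:26 PM.
Calibration starts at 3:26 PM − 110 min = 1:36 PM.
Calibration starts at 1:36 PM and the burn-in test starts at 3:06 PM, so calibration is first.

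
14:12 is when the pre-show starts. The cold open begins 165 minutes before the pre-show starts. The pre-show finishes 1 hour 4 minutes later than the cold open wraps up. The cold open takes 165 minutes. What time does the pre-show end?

The cold open starts at 14:12 − 165 min = 11:27.
The cold open ends at 11:27 + 165 min = 14:12.
The pre-show ends at 14:12 + 64 min = 15:16.

15:16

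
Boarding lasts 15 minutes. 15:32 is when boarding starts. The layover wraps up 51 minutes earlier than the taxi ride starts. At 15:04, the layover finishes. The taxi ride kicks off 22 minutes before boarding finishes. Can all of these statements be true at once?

No

Boarding ends at 15:32 + 15 min = 15:47.
The taxi ride starts at 15:47 − 22 min = 15:25.
The layover ends at 15:25 − 51 min = 14:34.
But the layover is also said to end at 15:04 — a 30-minute conflict.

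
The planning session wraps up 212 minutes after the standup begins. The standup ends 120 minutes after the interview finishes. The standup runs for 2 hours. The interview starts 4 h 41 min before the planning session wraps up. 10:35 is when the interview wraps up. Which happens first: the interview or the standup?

the interview

The standup ends at 10:35 + 120 min = 12:35.
The standup starts at 12:35 − 120 min = 10:35.
The planning session ends at 10:35 + 212 min = 14:07.
The interview starts at 14:07 − 281 min = 09:26.
The interview starts at 09:26 and the standup starts at 10:35, so the interview is first.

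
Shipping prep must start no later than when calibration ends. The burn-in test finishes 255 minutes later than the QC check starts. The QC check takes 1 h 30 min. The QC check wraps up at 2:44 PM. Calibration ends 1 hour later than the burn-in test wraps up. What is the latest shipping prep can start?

6:29 PM

The QC check starts at 2:44 PM − 90 min = 1:14 PM.
The burn-in test ends at 1:14 PM + 255 min = 5:29 PM.
Calibration ends at 5:29 PM + 60 min = 6:29 PM.
Shipping prep is bounded by calibration, so the latest it can start is 6:29 PM.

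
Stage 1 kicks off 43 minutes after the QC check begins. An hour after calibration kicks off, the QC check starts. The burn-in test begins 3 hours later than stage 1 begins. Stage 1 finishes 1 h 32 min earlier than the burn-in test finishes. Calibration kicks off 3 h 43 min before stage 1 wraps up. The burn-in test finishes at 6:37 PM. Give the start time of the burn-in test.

6:05 PM

Stage 1 ends at 6:37 PM − 92 min = 5:05 PM.
Calibration starts at 5:05 PM − 223 min = 1:22 PM.
The QC check starts at 1:22 PM + 60 min = 2:22 PM.
Stage 1 starts at 2:22 PM + 43 min = 3:05 PM.
The burn-in test starts at 3:05 PM + 180 min = 6:05 PM.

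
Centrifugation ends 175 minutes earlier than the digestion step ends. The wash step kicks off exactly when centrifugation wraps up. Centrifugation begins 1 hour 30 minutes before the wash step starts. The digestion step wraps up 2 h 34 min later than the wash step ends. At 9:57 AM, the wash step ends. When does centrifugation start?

8:06 AM

The digestion step ends at 9:57 AM + 154 min = 12:31 PM.
Centrifugation ends at 12:31 PM − 175 min = 9:36 AM.
So the wash step starts at 9:36 AM.
Centrifugation starts at 9:36 AM − 90 min = 8:06 AM.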